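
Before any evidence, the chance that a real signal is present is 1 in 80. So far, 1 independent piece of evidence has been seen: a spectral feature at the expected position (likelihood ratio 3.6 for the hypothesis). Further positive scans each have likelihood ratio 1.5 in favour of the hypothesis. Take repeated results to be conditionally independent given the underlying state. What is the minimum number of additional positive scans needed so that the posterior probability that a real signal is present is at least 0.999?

25

Prior odds = 0.0125/0.9875 = 1/79.
Bayes factor of the evidence already in hand = 3.6.
Odds after that evidence = (1/79) × 3.6 = 18/395.
Target odds = 0.999/0.001 = 999.
Need 1.5ⁿ ≥ 999 ÷ (18/395) = 21922.5.
1.5²⁴ ≈16834.1 falls short of 21922.5 but 1.5²⁵ ≈25251.2 reaches it, so n = 25.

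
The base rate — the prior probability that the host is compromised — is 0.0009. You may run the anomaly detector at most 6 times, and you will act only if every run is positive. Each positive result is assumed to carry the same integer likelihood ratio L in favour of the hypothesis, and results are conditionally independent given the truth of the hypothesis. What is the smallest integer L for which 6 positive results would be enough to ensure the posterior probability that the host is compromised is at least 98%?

7

Prior odds = 0.0009/0.9991 = 9/9991.
Target odds = 0.98/0.02 = 49.
Need L⁶ ≥ 49 ÷ (9/9991) = 489559/9.
6⁶ = 46656 < 489559/9 ≤ 117649 = 7⁶, so L = 7.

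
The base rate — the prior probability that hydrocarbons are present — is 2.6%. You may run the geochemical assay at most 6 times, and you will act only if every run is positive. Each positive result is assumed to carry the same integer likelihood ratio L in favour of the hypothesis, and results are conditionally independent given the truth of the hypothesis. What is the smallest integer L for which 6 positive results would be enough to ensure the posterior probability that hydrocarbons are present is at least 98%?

4

Prior odds = 0.026/0.974 = 13/487.
Target odds = 0.98/0.02 = 49.
Need L⁶ ≥ 49 ÷ (13/487) = 23863/13.
3⁶ = 729 < 23863/13 ≤ 4096 = 4⁶, so L = 4.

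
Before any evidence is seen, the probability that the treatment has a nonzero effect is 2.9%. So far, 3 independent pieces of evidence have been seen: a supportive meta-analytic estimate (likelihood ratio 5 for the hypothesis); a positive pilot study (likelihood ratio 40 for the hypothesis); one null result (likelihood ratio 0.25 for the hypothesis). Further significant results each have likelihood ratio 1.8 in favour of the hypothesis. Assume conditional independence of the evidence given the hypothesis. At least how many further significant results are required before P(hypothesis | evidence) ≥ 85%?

Prior odds = 0.029/0.971 = 29/971.
Combined Bayes factor of the evidence already in hand = 5 × 40 × 0.25 = 50.
Odds after that evidence = (29/971) × 50 = 1450/971.
Target odds = 0.85/0.15 = 17/3.
Need 1.8ⁿ ≥ 17/3 ÷ (1450/971) = 16507/4350.
1.8² = 3.24 falls short of 16507/4350 but 1.8³ = 5.832 reaches it, so n = 3.

3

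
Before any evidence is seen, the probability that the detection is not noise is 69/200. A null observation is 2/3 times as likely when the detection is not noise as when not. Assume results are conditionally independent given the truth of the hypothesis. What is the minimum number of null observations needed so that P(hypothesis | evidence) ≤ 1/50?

Prior odds = 0.345/0.655 = 69/131.
Likelihood ratio per null observation = 2/3.
Target posterior odds = 0.02/0.98 = 1/49.
Need (69/131) × (2/3)ⁿ ≤ 1/49, i.e. (2/3)ⁿ ≤ 131/3381.
(2/3)⁸ = 256/6561 is still above 131/3381 but (2/3)⁹ = 512/19683 is at or below it, so n = 9.

9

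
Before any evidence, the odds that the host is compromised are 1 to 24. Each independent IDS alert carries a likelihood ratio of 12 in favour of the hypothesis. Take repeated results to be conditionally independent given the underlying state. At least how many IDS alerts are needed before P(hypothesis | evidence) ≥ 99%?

Prior odds = 1/24.
Likelihood ratio per IDS alert = 12.
Target posterior odds = 0.99/0.01 = 99.
Require 12ⁿ ≥ 99 ÷ (1/24) = 2376.
12³ = 1728 falls short of 2376 but 12⁴ = 20736 reaches it, so n = 4.

4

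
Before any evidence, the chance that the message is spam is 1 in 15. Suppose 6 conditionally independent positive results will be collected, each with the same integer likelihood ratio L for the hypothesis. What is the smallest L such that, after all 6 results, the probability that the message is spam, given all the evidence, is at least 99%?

Prior odds = (1/15)/(14/15) = 1/14.
Target odds = 0.99/0.01 = 99.
Need L⁶ ≥ 99 ÷ (1/14) = 1386.
3⁶ = 729 < 1386 ≤ 4096 = 4⁶, so L = 4.

4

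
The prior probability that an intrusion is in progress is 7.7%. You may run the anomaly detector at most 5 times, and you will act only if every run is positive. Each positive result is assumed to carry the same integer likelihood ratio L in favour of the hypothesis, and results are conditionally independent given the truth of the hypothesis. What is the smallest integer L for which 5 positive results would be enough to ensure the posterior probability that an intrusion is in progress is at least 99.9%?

Prior odds = 0.077/0.923 = 77/923.
Target odds = 0.999/0.001 = 999.
Need L⁵ ≥ 999 ÷ (77/923) = 922077/77.
6⁵ = 7776 < 922077/77 ≤ 16807 = 7⁵, so L = 7.

7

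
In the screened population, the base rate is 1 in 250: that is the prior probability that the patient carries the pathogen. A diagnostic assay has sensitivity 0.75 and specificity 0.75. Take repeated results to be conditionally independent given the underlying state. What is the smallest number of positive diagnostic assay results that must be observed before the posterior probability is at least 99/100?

10

Prior odds: 0.004 ÷ 0.996 = 1/249.
False-positive rate = 1 − 0.75 = 0.25; likelihood ratio of a positive = 0.75/0.25 = 3.
Target posterior odds = 0.99/0.01 = 99.
Require 3ⁿ ≥ 99 ÷ (1/249) = 24651.
3⁹ = 19683 falls short of 24651 but 3¹⁰ = 59049 reaches it, so n = 10.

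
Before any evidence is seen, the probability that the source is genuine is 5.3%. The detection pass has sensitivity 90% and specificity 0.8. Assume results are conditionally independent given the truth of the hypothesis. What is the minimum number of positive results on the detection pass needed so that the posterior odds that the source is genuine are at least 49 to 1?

Prior odds: 0.053 ÷ 0.947 = 53/947.
False-positive rate = 1 − 0.8 = 0.2; likelihood ratio of a positive = 0.9/0.2 = 4.5.
Target odds = 49.
Require 4.5ⁿ ≥ 49 ÷ (53/947) = 46403/53.
4.5⁴ = 410.0625 falls short of 46403/53 but 4.5⁵ = 1845.28125 reaches it, so n = 5.

5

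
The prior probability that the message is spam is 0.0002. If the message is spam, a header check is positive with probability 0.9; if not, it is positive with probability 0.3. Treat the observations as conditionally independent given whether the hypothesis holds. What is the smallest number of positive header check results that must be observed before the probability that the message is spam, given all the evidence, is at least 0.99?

12

Prior odds: 0.0002 ÷ 0.9998 = 1/4999.
Likelihood ratio of a positive = 0.9/0.3 = 3.
Target posterior odds = 0.99/0.01 = 99.
Require 3ⁿ ≥ 99 ÷ (1/4999) = 494901.
3¹¹ = 177147 falls short of 494901 but 3¹² = 531441 reaches it, so n = 12.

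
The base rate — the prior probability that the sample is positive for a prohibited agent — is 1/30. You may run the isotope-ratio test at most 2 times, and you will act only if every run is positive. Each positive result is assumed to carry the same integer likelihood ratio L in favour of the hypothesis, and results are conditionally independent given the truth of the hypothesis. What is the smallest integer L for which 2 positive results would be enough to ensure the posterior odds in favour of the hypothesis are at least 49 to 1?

38

Prior odds = (1/30)/(29/30) = 1/29.
Target odds = 49.
Need L² ≥ 49 ÷ (1/29) = 1421.
37² = 1369 < 1421 ≤ 1444 = 38², so L = 38.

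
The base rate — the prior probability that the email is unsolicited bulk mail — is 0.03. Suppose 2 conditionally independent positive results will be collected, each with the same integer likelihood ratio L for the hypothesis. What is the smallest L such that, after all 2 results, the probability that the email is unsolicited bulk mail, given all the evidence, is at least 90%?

Prior odds = 0.03/0.97 = 3/97.
Target odds = 0.9/0.1 = 9.
Need L² ≥ 9 ÷ (3/97) = 291.
17² = 289 < 291 ≤ 324 = 18², so L = 18.

18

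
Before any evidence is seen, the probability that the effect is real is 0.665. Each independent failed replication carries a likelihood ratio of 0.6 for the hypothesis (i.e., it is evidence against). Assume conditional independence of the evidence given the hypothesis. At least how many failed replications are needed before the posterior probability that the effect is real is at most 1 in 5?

5

Prior odds = 0.665/0.335 = 133/67.
Likelihood ratio per failed replication = 0.6.
Target odds: 0.2 ÷ 0.8 = 0.25.
Need (133/67) × 0.6ⁿ ≤ 0.25, i.e. 0.6ⁿ ≤ 67/532.
0.6⁴ = 0.1296 is still above 67/532 but 0.6⁵ = 0.07776 is at or below it, so n = 5.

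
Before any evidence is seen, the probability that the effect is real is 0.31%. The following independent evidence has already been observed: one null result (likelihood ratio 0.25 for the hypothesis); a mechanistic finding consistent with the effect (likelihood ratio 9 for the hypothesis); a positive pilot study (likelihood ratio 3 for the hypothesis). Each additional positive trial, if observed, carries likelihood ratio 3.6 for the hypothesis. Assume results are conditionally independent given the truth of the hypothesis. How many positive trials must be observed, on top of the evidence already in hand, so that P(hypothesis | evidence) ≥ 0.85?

Prior odds = 0.0031/0.9969 = 31/9969.
Combined Bayes factor of the evidence already in hand = 0.25 × 9 × 3 = 6.75.
Odds after that evidence = (31/9969) × 6.75 = 279/13292.
Target odds = 0.85/0.15 = 17/3.
Need 3.6ⁿ ≥ 17/3 ÷ (279/13292) = 225964/837.
3.6⁴ = 167.9616 falls short of 225964/837 but 3.6⁵ = 604.66176 reaches it, so n = 5.

5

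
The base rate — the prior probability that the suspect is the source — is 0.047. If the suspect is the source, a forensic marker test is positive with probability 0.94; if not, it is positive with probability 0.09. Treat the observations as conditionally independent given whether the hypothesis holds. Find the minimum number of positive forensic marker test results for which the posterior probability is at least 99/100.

Prior odds = 0.047/0.953 = 47/953.
Likelihood ratio of a positive = 0.94/0.09 = 94/9.
Target odds: 0.99 ÷ 0.01 = 99.
Need (47/953) × (94/9)ⁿ ≥ 99, i.e. (94/9)ⁿ ≥ 94347/47.
(94/9)³ = 830584/729 falls short of 94347/47 but (94/9)⁴ = 78074896/6561 reaches it, so n = 4.

4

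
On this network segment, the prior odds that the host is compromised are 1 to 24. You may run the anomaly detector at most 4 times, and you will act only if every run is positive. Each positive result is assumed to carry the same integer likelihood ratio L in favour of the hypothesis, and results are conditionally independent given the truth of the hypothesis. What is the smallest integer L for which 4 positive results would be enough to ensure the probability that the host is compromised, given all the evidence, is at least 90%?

4

Prior odds = 1/24.
Target odds = 0.9/0.1 = 9.
Need L⁴ ≥ 9 ÷ (1/24) = 216.
3⁴ = 81 < 216 ≤ 256 = 4⁴, so L = 4.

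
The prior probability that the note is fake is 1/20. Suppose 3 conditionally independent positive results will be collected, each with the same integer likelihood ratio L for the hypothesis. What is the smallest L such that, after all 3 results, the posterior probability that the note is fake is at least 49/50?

Prior odds = 0.05/0.95 = 1/19.
Target odds = 0.98/0.02 = 49.
Need L³ ≥ 49 ÷ (1/19) = 931.
9³ = 729 < 931 ≤ 1000 = 10³, so L = 10.

10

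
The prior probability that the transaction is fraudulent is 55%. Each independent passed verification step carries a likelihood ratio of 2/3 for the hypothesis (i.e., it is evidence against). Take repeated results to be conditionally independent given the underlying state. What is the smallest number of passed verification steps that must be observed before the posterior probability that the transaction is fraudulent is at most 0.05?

Prior odds = 0.55/0.45 = 11/9.
Likelihood ratio per passed verification step = 2/3.
Target posterior odds = 0.05/0.95 = 1/19.
Require (2/3)ⁿ ≤ 1/19 ÷ (11/9) = 9/209.
(2/3)⁷ = 128/2187 is still above 9/209 but (2/3)⁸ = 256/6561 is at or below it, so n = 8.

8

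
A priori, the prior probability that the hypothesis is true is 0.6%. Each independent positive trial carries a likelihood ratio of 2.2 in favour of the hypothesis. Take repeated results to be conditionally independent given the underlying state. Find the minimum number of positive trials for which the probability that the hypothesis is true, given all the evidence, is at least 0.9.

Prior odds = 0.006/0.994 = 3/497.
Likelihood ratio per positive trial = 2.2.
Target odds: 0.9 ÷ 0.1 = 9.
Require 2.2ⁿ ≥ 9 ÷ (3/497) = 1491.
2.2⁹ ≈1207.27 falls short of 1491 but 2.2¹⁰ ≈2655.99 reaches it, so n = 10.

10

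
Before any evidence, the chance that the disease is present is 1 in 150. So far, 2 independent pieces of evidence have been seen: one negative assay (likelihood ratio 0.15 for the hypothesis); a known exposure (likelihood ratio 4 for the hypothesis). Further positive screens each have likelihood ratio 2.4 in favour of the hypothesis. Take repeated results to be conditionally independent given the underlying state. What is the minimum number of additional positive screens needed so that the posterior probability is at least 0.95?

10

Prior odds = (1/150)/(149/150) = 1/149.
Combined Bayes factor of the evidence already in hand = 0.15 × 4 = 0.6.
Odds after that evidence = (1/149) × 0.6 = 3/745.
Target odds = 0.95/0.05 = 19.
Need 2.4ⁿ ≥ 19 ÷ (3/745) = 14155/3.
2.4⁹ ≈2641.81 falls short of 14155/3 but 2.4¹⁰ ≈6340.34 reaches it, so n = 10.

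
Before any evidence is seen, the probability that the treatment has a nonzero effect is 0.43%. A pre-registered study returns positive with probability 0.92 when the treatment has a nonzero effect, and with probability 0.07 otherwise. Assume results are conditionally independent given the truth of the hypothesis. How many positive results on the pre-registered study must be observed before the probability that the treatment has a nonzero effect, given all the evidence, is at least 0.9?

3

Prior odds = 0.0043/0.9957 = 43/9957.
Likelihood ratio of a positive result = 0.92/0.07 = 92/7.
Target posterior odds = 0.9/0.1 = 9.
Need (43/9957) × (92/7)ⁿ ≥ 9, i.e. (92/7)ⁿ ≥ 89613/43.
(92/7)² = 8464/49 falls short of 89613/43 but (92/7)³ = 778688/343 reaches it, so n = 3.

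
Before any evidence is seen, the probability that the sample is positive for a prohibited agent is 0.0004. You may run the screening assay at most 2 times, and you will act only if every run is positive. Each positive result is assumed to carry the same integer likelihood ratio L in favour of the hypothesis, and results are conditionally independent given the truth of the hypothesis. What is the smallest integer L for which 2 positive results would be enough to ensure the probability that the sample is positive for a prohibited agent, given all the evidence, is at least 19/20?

218

Prior odds = 0.0004/0.9996 = 1/2499.
Target odds = 0.95/0.05 = 19.
Need L² ≥ 19 ÷ (1/2499) = 47481.
217² = 47089 < 47481 ≤ 47524 = 218², so L = 218.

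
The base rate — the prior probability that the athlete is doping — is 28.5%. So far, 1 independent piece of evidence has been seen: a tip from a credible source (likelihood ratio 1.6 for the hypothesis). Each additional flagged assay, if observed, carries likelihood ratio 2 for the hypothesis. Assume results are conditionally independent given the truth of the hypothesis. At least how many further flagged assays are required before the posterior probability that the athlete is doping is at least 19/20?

5

Prior odds = 0.285/0.715 = 57/143.
Bayes factor of the evidence already in hand = 1.6.
Odds after that evidence = (57/143) × 1.6 = 456/715.
Target odds = 0.95/0.05 = 19.
Need 2ⁿ ≥ 19 ÷ (456/715) = 715/24.
2⁴ = 16 falls short of 715/24 but 2⁵ = 32 reaches it, so n = 5.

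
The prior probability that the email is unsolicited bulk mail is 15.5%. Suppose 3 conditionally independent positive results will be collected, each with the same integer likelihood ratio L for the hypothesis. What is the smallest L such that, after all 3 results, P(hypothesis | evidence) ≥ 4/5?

3

Prior odds = 0.155/0.845 = 31/169.
Target odds = 0.8/0.2 = 4.
Need L³ ≥ 4 ÷ (31/169) = 676/31.
2³ = 8 < 676/31 ≤ 27 = 3³, so L = 3.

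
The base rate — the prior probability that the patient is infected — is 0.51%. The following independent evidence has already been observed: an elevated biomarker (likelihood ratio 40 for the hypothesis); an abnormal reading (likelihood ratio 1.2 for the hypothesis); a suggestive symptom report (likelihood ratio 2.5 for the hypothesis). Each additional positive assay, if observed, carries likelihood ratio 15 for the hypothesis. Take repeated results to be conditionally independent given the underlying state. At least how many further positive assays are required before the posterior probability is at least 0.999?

3

Prior odds = 0.0051/0.9949 = 51/9949.
Combined Bayes factor of the evidence already in hand = 40 × 1.2 × 2.5 = 120.
Odds after that evidence = (51/9949) × 120 = 6120/9949.
Target odds = 0.999/0.001 = 999.
Need 15ⁿ ≥ 999 ÷ (6120/9949) = 1104339/680.
15² = 225 falls short of 1104339/680 but 15³ = 3375 reaches it, so n = 3.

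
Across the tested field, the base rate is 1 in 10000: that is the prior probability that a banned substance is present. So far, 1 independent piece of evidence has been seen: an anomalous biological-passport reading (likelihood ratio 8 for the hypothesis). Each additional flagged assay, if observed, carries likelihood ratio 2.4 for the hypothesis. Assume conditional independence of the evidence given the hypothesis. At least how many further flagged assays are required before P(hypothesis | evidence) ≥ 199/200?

Prior odds = 0.0001/0.9999 = 1/9999.
Bayes factor of the evidence already in hand = 8.
Odds after that evidence = (1/9999) × 8 = 8/9999.
Target odds = 0.995/0.005 = 199.
Need 2.4ⁿ ≥ 199 ÷ (8/9999) = 248725.125.
2.4¹⁴ ≈210357 falls short of 248725.125 but 2.4¹⁵ ≈504857 reaches it, so n = 15.

15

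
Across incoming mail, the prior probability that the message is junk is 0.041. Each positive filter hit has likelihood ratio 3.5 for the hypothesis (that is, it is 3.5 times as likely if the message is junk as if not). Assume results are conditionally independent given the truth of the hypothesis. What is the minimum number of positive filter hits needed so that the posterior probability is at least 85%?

Prior odds: 0.041 ÷ 0.959 = 41/959.
Likelihood ratio per positive filter hit = 3.5.
Target posterior odds = 0.85/0.15 = 17/3.
Need (41/959) × 3.5ⁿ ≥ 17/3, i.e. 3.5ⁿ ≥ 16303/123.
3.5³ = 42.875 falls short of 16303/123 but 3.5⁴ = 150.0625 reaches it, so n = 4.

4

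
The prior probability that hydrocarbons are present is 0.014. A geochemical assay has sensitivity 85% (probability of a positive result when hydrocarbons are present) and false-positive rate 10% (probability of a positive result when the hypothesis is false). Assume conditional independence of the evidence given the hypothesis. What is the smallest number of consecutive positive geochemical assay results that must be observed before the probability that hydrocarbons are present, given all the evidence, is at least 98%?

Prior odds: 0.014 ÷ 0.986 = 7/493.
Likelihood ratio of a positive result = 0.85/0.1 = 8.5.
Target posterior odds = 0.98/0.02 = 49.
Need (7/493) × 8.5ⁿ ≥ 49, i.e. 8.5ⁿ ≥ 3451.
8.5³ = 614.125 falls short of 3451 but 8.5⁴ = 5220.0625 reaches it, so n = 4.

4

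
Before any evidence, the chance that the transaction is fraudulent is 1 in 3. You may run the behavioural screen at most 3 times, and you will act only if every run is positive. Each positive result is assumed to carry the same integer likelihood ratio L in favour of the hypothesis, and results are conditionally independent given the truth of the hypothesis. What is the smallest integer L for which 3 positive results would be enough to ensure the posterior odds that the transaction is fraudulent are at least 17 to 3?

3

Prior odds = (1/3)/(2/3) = 0.5.
Target odds = 17/3.
Need L³ ≥ 17/3 ÷ 0.5 = 34/3.
2³ = 8 < 34/3 ≤ 27 = 3³, so L = 3.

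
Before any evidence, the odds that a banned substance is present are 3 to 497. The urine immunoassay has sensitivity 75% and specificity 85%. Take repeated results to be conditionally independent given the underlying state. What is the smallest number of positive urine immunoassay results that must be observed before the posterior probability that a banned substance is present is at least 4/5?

Prior odds = 3/497.
False-positive rate = 1 − 0.85 = 0.15; likelihood ratio of a positive = 0.75/0.15 = 5.
Target odds: 0.8 ÷ 0.2 = 4.
Require 5ⁿ ≥ 4 ÷ (3/497) = 1988/3.
5⁴ = 625 falls short of 1988/3 but 5⁵ = 3125 reaches it, so n = 5.

5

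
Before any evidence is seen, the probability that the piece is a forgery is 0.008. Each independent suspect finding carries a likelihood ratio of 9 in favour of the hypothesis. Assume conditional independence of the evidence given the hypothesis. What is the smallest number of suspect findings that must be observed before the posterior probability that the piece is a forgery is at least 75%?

Prior odds: 0.008 ÷ 0.992 = 1/124.
Likelihood ratio per suspect finding = 9.
Target posterior odds = 0.75/0.25 = 3.
Require 9ⁿ ≥ 3 ÷ (1/124) = 372.
9² = 81 falls short of 372 but 9³ = 729 reaches it, so n = 3.

3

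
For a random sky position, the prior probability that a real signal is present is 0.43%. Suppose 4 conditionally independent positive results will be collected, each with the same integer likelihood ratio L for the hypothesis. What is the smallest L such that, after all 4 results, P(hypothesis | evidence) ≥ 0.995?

15

Prior odds = 0.0043/0.9957 = 43/9957.
Target odds = 0.995/0.005 = 199.
Need L⁴ ≥ 199 ÷ (43/9957) = 1981443/43.
14⁴ = 38416 < 1981443/43 ≤ 50625 = 15⁴, so L = 15.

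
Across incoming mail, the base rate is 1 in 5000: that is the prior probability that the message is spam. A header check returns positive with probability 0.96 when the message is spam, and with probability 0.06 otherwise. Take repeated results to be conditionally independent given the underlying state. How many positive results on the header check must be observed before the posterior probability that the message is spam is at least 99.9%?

6

Prior odds = 0.0002/0.9998 = 1/4999.
Likelihood ratio of a positive result = 0.96/0.06 = 16.
Target posterior odds = 0.999/0.001 = 999.
Require 16ⁿ ≥ 999 ÷ (1/4999) = 4994001.
16⁵ = 1048576 falls short of 4994001 but 16⁶ = 16777216 reaches it, so n = 6.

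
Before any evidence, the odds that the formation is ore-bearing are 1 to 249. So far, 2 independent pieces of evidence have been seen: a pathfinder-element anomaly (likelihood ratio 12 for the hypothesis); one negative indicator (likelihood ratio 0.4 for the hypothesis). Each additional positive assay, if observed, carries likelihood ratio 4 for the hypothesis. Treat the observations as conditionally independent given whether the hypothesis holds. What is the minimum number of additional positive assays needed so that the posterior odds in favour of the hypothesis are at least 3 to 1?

4

Prior odds = 1/249.
Combined Bayes factor of the evidence already in hand = 12 × 0.4 = 4.8.
Odds after that evidence = (1/249) × 4.8 = 8/415.
Target odds = 3.
Need 4ⁿ ≥ 3 ÷ (8/415) = 155.625.
4³ = 64 falls short of 155.625 but 4⁴ = 256 reaches it, so n = 4.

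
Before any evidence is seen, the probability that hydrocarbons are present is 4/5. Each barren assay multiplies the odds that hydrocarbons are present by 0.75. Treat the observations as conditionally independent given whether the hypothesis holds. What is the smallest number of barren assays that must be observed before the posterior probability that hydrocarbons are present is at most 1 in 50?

Prior odds = 0.8/0.2 = 4.
Likelihood ratio per barren assay = 0.75.
Target posterior odds = 0.02/0.98 = 1/49.
Need 4 × 0.75ⁿ ≤ 1/49, i.e. 0.75ⁿ ≤ 1/196.
0.75¹⁸ ≈0.00563771 is still above 1/196 but 0.75¹⁹ ≈0.00422828 is at or below it, so n = 19.

19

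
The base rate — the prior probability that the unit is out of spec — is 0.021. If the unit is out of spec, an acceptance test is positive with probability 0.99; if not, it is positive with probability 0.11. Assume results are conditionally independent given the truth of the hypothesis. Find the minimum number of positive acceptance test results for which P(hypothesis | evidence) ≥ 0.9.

3

Prior odds: 0.021 ÷ 0.979 = 21/979.
Likelihood ratio of a positive = 0.99/0.11 = 9.
Target odds: 0.9 ÷ 0.1 = 9.
Require 9ⁿ ≥ 9 ÷ (21/979) = 2937/7.
9² = 81 falls short of 2937/7 but 9³ = 729 reaches it, so n = 3.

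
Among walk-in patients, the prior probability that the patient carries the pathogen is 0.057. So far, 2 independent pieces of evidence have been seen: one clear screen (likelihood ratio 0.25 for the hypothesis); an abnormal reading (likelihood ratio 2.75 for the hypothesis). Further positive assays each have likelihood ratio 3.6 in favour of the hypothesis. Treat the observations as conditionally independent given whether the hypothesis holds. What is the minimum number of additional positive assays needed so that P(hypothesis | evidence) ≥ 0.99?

Prior odds = 0.057/0.943 = 57/943.
Combined Bayes factor of the evidence already in hand = 0.25 × 2.75 = 0.6875.
Odds after that evidence = (57/943) × 0.6875 = 627/15088.
Target odds = 0.99/0.01 = 99.
Need 3.6ⁿ ≥ 99 ÷ (627/15088) = 45264/19.
3.6⁶ = 34012224/15625 falls short of 45264/19 but 3.6⁷ = 612220032/78125 reaches it, so n = 7.

7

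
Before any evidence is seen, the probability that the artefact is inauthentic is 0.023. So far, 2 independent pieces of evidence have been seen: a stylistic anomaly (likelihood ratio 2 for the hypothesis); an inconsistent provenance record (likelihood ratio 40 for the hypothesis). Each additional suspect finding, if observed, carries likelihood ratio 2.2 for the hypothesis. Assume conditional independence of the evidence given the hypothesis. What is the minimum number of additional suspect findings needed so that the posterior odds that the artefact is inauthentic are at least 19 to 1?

Prior odds = 0.023/0.977 = 23/977.
Combined Bayes factor of the evidence already in hand = 2 × 40 = 80.
Odds after that evidence = (23/977) × 80 = 1840/977.
Target odds = 19.
Need 2.2ⁿ ≥ 19 ÷ (1840/977) = 18563/1840.
2.2² = 4.84 falls short of 18563/1840 but 2.2³ = 10.648 reaches it, so n = 3.

3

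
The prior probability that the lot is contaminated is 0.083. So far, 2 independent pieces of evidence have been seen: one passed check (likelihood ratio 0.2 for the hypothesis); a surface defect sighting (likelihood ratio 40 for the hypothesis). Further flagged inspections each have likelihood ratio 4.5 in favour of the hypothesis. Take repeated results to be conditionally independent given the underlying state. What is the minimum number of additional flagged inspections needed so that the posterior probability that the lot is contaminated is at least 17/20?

Prior odds = 0.083/0.917 = 83/917.
Combined Bayes factor of the evidence already in hand = 0.2 × 40 = 8.
Odds after that evidence = (83/917) × 8 = 664/917.
Target odds = 0.85/0.15 = 17/3.
Need 4.5ⁿ ≥ 17/3 ÷ (664/917) = 15589/1992.
4.5¹ = 4.5 falls short of 15589/1992 but 4.5² = 20.25 reaches it, so n = 2.

2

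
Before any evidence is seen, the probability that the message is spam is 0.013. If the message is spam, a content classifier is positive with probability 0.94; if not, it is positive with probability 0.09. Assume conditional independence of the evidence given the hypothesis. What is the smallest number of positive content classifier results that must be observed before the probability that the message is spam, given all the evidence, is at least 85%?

Prior odds: 0.013 ÷ 0.987 = 13/987.
Likelihood ratio of a positive = 0.94/0.09 = 94/9.
Target odds: 0.85 ÷ 0.15 = 17/3.
Need (13/987) × (94/9)ⁿ ≥ 17/3, i.e. (94/9)ⁿ ≥ 5593/13.
(94/9)² = 8836/81 falls short of 5593/13 but (94/9)³ = 830584/729 reaches it, so n = 3.

3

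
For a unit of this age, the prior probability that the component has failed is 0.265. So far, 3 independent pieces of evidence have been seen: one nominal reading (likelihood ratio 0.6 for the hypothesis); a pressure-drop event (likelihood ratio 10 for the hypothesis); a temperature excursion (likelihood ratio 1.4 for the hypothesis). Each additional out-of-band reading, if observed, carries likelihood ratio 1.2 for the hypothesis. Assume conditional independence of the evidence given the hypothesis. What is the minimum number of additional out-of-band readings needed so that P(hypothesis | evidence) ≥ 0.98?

Prior odds = 0.265/0.735 = 53/147.
Combined Bayes factor of the evidence already in hand = 0.6 × 10 × 1.4 = 8.4.
Odds after that evidence = (53/147) × 8.4 = 106/35.
Target odds = 0.98/0.02 = 49.
Need 1.2ⁿ ≥ 49 ÷ (106/35) = 1715/106.
1.2¹⁵ ≈15.407 falls short of 1715/106 but 1.2¹⁶ ≈18.4884 reaches it, so n = 16.

16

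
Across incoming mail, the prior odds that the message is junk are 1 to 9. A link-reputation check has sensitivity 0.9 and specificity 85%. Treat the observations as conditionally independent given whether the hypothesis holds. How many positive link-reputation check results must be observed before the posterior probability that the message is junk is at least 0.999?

6

Prior odds = 1/9.
False-positive rate = 1 − 0.85 = 0.15; likelihood ratio of a positive = 0.9/0.15 = 6.
Target posterior odds = 0.999/0.001 = 999.
Require 6ⁿ ≥ 999 ÷ (1/9) = 8991.
6⁵ = 7776 falls short of 8991 but 6⁶ = 46656 reaches it, so n = 6.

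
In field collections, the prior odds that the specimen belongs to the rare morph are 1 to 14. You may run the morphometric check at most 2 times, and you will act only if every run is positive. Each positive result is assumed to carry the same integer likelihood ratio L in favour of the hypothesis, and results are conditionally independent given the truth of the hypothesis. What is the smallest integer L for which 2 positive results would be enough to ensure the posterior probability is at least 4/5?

Prior odds = 1/14.
Target odds = 0.8/0.2 = 4.
Need L² ≥ 4 ÷ (1/14) = 56.
7² = 49 < 56 ≤ 64 = 8², so L = 8.

8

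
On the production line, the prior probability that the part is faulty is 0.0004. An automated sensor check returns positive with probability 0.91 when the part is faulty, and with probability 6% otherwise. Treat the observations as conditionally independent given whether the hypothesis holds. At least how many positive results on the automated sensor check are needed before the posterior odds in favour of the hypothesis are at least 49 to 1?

Prior odds = 0.0004/0.9996 = 1/2499.
Likelihood ratio of a positive result = 0.91/0.06 = 91/6.
Target odds = 49.
Require (91/6)ⁿ ≥ 49 ÷ (1/2499) = 122451.
(91/6)⁴ = 68574961/1296 falls short of 122451 but (91/6)⁵ ≈802510 reaches it, so n = 5.

5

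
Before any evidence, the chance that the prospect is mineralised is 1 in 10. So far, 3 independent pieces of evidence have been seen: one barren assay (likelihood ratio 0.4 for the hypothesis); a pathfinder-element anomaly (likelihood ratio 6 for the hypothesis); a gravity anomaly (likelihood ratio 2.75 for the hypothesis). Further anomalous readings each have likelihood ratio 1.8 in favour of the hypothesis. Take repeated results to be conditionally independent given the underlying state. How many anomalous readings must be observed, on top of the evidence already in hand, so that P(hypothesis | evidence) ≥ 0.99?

9

Prior odds = 0.1/0.9 = 1/9.
Combined Bayes factor of the evidence already in hand = 0.4 × 6 × 2.75 = 6.6.
Odds after that evidence = (1/9) × 6.6 = 11/15.
Target odds = 0.99/0.01 = 99.
Need 1.8ⁿ ≥ 99 ÷ (11/15) = 135.
1.8⁸ = 43046721/390625 falls short of 135 but 1.8⁹ = 387420489/1953125 reaches it, so n = 9.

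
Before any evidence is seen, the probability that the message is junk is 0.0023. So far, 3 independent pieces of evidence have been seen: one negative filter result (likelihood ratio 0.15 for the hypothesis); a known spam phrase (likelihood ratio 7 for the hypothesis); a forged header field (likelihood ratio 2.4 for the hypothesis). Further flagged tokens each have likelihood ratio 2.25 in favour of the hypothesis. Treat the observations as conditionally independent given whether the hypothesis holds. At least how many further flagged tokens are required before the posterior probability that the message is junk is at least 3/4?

8

Prior odds = 0.0023/0.9977 = 23/9977.
Combined Bayes factor of the evidence already in hand = 0.15 × 7 × 2.4 = 2.52.
Odds after that evidence = (23/9977) × 2.52 = 1449/249425.
Target odds = 0.75/0.25 = 3.
Need 2.25ⁿ ≥ 3 ÷ (1449/249425) = 249425/483.
2.25⁷ = 4782969/16384 falls short of 249425/483 but 2.25⁸ = 43046721/65536 reaches it, so n = 8.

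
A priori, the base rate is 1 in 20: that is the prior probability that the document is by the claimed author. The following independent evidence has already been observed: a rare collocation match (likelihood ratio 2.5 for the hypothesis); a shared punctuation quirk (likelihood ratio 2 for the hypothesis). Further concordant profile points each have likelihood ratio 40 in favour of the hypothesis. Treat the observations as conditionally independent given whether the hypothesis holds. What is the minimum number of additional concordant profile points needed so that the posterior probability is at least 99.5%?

2

Prior odds = 0.05/0.95 = 1/19.
Combined Bayes factor of the evidence already in hand = 2.5 × 2 = 5.
Odds after that evidence = (1/19) × 5 = 5/19.
Target odds = 0.995/0.005 = 199.
Need 40ⁿ ≥ 199 ÷ (5/19) = 756.2.
40¹ = 40 falls short of 756.2 but 40² = 1600 reaches it, so n = 2.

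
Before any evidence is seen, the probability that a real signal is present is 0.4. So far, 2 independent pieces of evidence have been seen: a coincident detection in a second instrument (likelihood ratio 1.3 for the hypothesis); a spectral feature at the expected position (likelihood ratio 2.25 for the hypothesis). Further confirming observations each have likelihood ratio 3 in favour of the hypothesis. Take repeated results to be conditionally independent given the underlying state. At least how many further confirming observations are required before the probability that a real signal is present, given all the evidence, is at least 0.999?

Prior odds = 0.4/0.6 = 2/3.
Combined Bayes factor of the evidence already in hand = 1.3 × 2.25 = 2.925.
Odds after that evidence = (2/3) × 2.925 = 1.95.
Target odds = 0.999/0.001 = 999.
Need 3ⁿ ≥ 999 ÷ 1.95 = 6660/13.
3⁵ = 243 falls short of 6660/13 but 3⁶ = 729 reaches it, so n = 6.

6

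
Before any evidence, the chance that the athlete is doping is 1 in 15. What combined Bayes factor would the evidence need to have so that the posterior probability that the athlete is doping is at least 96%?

336

Prior odds = (1/15)/(14/15) = 1/14.
Target odds = 0.96/0.04 = 24.
Required Bayes factor = 24 ÷ (1/14) = 336.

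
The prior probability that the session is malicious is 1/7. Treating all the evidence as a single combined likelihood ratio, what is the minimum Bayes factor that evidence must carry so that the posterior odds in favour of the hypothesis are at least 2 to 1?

Prior odds = (1/7)/(6/7) = 1/6.
Target odds = 2.
Required Bayes factor = 2 ÷ (1/6) = 12.

12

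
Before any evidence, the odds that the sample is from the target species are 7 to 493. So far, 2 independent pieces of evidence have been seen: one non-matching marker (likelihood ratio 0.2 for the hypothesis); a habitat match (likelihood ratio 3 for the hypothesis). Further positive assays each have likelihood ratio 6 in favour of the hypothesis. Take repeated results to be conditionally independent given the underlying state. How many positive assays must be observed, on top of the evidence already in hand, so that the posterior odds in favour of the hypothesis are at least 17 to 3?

Prior odds = 7/493.
Combined Bayes factor of the evidence already in hand = 0.2 × 3 = 0.6.
Odds after that evidence = (7/493) × 0.6 = 21/2465.
Target odds = 17/3.
Need 6ⁿ ≥ 17/3 ÷ (21/2465) = 41905/63.
6³ = 216 falls short of 41905/63 but 6⁴ = 1296 reaches it, so n = 4.

4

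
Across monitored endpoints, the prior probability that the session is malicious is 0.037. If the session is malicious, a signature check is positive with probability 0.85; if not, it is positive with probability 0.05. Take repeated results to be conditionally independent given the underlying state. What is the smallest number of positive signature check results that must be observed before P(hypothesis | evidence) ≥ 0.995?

Prior odds = 0.037/0.963 = 37/963.
Likelihood ratio of a positive = 0.85/0.05 = 17.
Target posterior odds = 0.995/0.005 = 199.
Need (37/963) × 17ⁿ ≥ 199, i.e. 17ⁿ ≥ 191637/37.
17³ = 4913 falls short of 191637/37 but 17⁴ = 83521 reaches it, so n = 4.

4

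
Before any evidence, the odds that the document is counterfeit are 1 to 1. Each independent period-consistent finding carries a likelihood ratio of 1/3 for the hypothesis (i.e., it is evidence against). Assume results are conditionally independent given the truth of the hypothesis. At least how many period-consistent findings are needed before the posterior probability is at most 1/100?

Prior odds = 1.
Likelihood ratio per period-consistent finding = 1/3.
Target odds: 0.01 ÷ 0.99 = 1/99.
Require (1/3)ⁿ ≤ 1/99 ÷ 1 = 1/99.
(1/3)⁴ = 1/81 is still above 1/99 but (1/3)⁵ = 1/243 is at or below it, so n = 5.

5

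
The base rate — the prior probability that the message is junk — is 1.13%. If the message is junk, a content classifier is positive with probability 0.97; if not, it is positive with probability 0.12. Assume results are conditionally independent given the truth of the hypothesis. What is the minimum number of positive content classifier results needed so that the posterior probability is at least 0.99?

5

Prior odds: 0.0113 ÷ 0.9887 = 113/9887.
Likelihood ratio of a positive = 0.97/0.12 = 97/12.
Target posterior odds = 0.99/0.01 = 99.
Need (113/9887) × (97/12)ⁿ ≥ 99, i.e. (97/12)ⁿ ≥ 978813/113.
(97/12)⁴ = 88529281/20736 falls short of 978813/113 but (97/12)⁵ ≈34510.6 reaches it, so n = 5.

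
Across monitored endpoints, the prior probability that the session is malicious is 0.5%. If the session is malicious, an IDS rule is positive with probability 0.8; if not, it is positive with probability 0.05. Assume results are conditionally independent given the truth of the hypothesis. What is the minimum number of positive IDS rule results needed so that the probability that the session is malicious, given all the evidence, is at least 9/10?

3

Prior odds: 0.005 ÷ 0.995 = 1/199.
Likelihood ratio of a positive = 0.8/0.05 = 16.
Target odds: 0.9 ÷ 0.1 = 9.
Need (1/199) × 16ⁿ ≥ 9, i.e. 16ⁿ ≥ 1791.
16² = 256 falls short of 1791 but 16³ = 4096 reaches it, so n = 3.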